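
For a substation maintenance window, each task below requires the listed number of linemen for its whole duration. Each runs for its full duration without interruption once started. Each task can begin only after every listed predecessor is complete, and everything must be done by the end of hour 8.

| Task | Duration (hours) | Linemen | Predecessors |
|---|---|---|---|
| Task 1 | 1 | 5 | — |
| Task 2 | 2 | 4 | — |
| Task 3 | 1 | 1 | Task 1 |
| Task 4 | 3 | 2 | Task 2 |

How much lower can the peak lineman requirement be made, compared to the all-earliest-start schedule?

4

Early-start peak: h1:9  h2:5  h3:2  h4:2  h5:2  h6:0  h7:0  h8:0 ⇒ 9.
Leveled (Task 1@1, Task 2@2, Task 3@2, Task 4@4): h1:5  h2:5  h3:4  h4:2  h5:2  h6:2  h7:0  h8:0 ⇒ 5.
Reduction 9 − 5 = 4.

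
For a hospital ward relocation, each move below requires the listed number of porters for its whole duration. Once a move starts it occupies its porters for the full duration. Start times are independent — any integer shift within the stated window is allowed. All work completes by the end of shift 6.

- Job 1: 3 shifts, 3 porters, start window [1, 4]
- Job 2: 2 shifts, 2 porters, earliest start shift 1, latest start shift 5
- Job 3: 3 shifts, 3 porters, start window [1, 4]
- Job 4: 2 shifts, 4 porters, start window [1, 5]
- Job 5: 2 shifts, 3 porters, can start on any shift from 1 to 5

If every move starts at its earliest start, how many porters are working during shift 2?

15

At early start, shift 2 has: Job 1, Job 2, Job 3, Job 4, Job 5.
Demand: 3 + 2 + 3 + 4 + 3 = 15.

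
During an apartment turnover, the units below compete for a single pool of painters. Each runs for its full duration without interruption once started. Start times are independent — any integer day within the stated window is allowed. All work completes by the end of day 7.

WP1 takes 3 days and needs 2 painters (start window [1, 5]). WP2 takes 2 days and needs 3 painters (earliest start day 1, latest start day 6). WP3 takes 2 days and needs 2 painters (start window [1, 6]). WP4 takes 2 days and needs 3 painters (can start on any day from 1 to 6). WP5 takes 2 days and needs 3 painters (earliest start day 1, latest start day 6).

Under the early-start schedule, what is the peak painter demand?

Early-start schedule: WP1@1, WP2@1, WP3@1, WP4@1, WP5@1.
Load per day: day 1: 13, day 2: 13, day 3: 2, day 4: 0, day 5: 0, day 6: 0, day 7: 0.
Peak is 13.

13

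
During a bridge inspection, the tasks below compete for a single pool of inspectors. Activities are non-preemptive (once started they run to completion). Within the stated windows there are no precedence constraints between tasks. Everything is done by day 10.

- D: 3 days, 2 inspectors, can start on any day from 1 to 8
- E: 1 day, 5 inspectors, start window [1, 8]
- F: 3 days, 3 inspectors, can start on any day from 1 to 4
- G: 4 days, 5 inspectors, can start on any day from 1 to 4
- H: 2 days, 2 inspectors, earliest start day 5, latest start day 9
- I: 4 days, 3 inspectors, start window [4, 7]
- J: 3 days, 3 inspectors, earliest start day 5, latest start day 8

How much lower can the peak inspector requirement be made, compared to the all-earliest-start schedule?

7

Early-start peak: d1:15  d2:10  d3:10  d4:8  d5:8  d6:8  d7:6  d8:0  d9:0  d10:0 ⇒ 15.
Leveled (D@1, E@1, F@2, G@4, H@5, I@7, J@8): d1:7  d2:5  d3:5  d4:8  d5:7  d6:7  d7:8  d8:6  d9:6  d10:6 ⇒ 8.
Reduction 15 − 8 = 7.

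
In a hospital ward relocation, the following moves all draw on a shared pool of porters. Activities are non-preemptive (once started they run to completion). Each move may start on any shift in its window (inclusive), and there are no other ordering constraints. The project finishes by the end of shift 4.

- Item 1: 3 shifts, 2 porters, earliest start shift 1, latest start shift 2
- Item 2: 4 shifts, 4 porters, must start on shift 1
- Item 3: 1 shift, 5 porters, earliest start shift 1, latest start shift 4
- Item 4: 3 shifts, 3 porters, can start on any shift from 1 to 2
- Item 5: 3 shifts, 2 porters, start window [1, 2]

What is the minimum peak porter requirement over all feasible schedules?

Early-start (Item 1@1, Item 2@1, Item 3@1, Item 4@1, Item 5@1) gives peak 16: s1:16  s2:11  s3:11  s4:4.
Shift Item 4→2, Item 5→2.
Schedule Item 1@1, Item 2@1, Item 3@1, Item 4@2, Item 5@2: s1:11  s2:11  s3:11  s4:9 — peak 11.
Total porter-shifts = 42 over 4 shifts ⇒ peak ≥ ⌈42/4⌉ = 11, so 11 is optimal.

11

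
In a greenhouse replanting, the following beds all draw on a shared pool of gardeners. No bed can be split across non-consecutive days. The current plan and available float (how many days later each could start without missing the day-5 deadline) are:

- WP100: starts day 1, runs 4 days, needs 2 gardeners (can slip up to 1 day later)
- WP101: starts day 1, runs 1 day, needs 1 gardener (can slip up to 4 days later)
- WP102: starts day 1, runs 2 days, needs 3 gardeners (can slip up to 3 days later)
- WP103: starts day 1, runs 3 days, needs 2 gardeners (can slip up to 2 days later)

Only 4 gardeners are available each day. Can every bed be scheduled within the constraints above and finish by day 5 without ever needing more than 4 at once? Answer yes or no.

Total gardener-days = 21; over 5 days the average is 21/5 > 4, so some day must exceed 4.

no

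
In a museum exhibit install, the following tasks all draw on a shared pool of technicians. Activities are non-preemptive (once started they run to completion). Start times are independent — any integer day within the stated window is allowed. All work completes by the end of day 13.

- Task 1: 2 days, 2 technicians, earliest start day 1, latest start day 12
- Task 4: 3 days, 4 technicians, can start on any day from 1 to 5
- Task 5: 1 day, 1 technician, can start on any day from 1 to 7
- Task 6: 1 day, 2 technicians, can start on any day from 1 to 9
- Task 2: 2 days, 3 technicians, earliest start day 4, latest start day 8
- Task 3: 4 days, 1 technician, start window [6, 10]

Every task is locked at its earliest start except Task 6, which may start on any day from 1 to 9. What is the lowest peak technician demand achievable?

Task 6@1: d1:9  d2:6  d3:4  d4:3  d5:3  d6:1  d7:1  d8:1  d9:1  d10:0  d11:0  d12:0  d13:0 → peak 9
Task 6@2: d1:7  d2:8  d3:4  d4:3  d5:3  d6:1  d7:1  d8:1  d9:1  d10:0  d11:0  d12:0  d13:0 → peak 8
Task 6@3: d1:7  d2:6  d3:6  d4:3  d5:3  d6:1  d7:1  d8:1  d9:1  d10:0  d11:0  d12:0  d13:0 → peak 7
Task 6@4: d1:7  d2:6  d3:4  d4:5  d5:3  d6:1  d7:1  d8:1  d9:1  d10:0  d11:0  d12:0  d13:0 → peak 7
Task 6@5: d1:7  d2:6  d3:4  d4:3  d5:5  d6:1  d7:1  d8:1  d9:1  d10:0  d11:0  d12:0  d13:0 → peak 7
Task 6@6: d1:7  d2:6  d3:4  d4:3  d5:3  d6:3  d7:1  d8:1  d9:1  d10:0  d11:0  d12:0  d13:0 → peak 7
Task 6@7: d1:7  d2:6  d3:4  d4:3  d5:3  d6:1  d7:3  d8:1  d9:1  d10:0  d11:0  d12:0  d13:0 → peak 7
Task 6@8: d1:7  d2:6  d3:4  d4:3  d5:3  d6:1  d7:1  d8:3  d9:1  d10:0  d11:0  d12:0  d13:0 → peak 7
Task 6@9: d1:7  d2:6  d3:4  d4:3  d5:3  d6:1  d7:1  d8:1  d9:3  d10:0  d11:0  d12:0  d13:0 → peak 7
Best is Task 6@3, peak 7.

7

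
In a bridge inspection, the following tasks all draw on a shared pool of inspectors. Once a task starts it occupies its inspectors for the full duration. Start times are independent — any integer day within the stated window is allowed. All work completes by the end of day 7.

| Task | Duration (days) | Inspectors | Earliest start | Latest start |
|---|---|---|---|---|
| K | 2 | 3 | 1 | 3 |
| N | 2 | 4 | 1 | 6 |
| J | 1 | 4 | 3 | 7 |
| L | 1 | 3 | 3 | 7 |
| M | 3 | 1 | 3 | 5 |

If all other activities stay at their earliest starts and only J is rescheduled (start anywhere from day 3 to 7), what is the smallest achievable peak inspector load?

J@3: d1:7  d2:7  d3:8  d4:1  d5:1  d6:0  d7:0 → peak 8
J@4: d1:7  d2:7  d3:4  d4:5  d5:1  d6:0  d7:0 → peak 7
J@5: d1:7  d2:7  d3:4  d4:1  d5:5  d6:0  d7:0 → peak 7
J@6: d1:7  d2:7  d3:4  d4:1  d5:1  d6:4  d7:0 → peak 7
J@7: d1:7  d2:7  d3:4  d4:1  d5:1  d6:0  d7:4 → peak 7
Best is J@4, peak 7.

7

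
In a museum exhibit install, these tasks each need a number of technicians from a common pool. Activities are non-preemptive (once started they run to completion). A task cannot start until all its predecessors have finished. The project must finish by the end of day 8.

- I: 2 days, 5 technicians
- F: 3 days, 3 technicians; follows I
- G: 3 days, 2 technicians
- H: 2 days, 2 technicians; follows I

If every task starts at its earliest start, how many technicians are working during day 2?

At early start, day 2 has: I, G.
Demand: 5 + 2 = 7.

7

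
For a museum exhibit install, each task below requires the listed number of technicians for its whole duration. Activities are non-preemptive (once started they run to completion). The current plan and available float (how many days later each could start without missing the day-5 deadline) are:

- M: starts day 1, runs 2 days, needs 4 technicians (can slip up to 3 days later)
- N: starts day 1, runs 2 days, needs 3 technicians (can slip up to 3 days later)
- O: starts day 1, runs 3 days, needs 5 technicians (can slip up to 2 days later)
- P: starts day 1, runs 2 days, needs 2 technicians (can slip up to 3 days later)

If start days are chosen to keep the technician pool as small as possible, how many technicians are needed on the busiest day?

7

Early-start (M@1, N@1, O@1, P@1) gives peak 14: d1:14  d2:14  d3:5  d4:0  d5:0.
Shift O→3, P→3.
Schedule M@1, N@1, O@3, P@3: d1:7  d2:7  d3:7  d4:7  d5:5 — peak 7.
Total technician-days = 33 over 5 days ⇒ peak ≥ ⌈33/5⌉ = 7, so 7 is optimal.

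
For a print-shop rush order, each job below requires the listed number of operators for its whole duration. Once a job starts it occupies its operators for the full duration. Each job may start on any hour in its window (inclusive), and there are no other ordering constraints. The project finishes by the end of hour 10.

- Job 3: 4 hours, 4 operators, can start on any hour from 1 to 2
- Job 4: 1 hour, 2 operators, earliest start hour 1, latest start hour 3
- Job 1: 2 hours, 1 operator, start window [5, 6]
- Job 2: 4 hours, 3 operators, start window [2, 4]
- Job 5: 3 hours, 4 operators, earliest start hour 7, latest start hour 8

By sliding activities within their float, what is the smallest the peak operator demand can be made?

7

Schedule Job 3@1, Job 4@1, Job 1@5, Job 2@2, Job 5@7: h1:6  h2:7  h3:7  h4:7  h5:4  h6:1  h7:4  h8:4  h9:4  h10:0 — peak 7.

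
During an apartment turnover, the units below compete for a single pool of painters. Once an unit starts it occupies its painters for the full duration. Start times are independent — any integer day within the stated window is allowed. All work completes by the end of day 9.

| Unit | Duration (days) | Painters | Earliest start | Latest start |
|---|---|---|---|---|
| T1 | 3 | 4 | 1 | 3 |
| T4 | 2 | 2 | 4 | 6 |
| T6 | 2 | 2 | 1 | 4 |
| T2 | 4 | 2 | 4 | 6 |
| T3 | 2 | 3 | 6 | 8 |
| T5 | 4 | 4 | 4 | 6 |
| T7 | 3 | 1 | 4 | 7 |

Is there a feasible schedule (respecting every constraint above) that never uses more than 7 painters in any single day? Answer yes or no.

yes

Schedule T1@1, T4@4, T6@1, T2@4, T3@8, T5@6, T7@4: d1:6  d2:6  d3:4  d4:5  d5:5  d6:7  d7:6  d8:7  d9:7 — peak 7 ≤ 7.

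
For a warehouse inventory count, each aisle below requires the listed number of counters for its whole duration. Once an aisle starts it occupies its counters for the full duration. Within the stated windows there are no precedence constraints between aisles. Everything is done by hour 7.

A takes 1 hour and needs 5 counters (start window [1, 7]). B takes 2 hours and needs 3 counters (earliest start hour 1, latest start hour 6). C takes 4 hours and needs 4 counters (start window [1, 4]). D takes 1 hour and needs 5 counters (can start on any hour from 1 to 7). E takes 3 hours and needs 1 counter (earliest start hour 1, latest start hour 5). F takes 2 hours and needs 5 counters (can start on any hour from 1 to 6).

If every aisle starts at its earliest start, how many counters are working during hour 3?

At early start, hour 3 has: C, E.
Demand: 4 + 1 = 5.

5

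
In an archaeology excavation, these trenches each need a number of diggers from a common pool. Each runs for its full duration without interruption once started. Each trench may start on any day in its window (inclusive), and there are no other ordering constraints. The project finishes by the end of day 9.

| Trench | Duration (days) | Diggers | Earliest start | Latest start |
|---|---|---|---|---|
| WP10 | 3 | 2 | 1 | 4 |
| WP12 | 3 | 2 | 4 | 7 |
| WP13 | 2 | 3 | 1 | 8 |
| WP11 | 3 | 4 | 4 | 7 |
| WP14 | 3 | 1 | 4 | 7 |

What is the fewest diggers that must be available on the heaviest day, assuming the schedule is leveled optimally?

5

Early-start (WP10@1, WP12@4, WP13@1, WP11@4, WP14@4) gives peak 7: d1:5  d2:5  d3:2  d4:7  d5:7  d6:7  d7:0  d8:0  d9:0.
Shift WP11→7.
Schedule WP10@1, WP12@4, WP13@1, WP11@7, WP14@4: d1:5  d2:5  d3:2  d4:3  d5:3  d6:3  d7:4  d8:4  d9:4 — peak 5.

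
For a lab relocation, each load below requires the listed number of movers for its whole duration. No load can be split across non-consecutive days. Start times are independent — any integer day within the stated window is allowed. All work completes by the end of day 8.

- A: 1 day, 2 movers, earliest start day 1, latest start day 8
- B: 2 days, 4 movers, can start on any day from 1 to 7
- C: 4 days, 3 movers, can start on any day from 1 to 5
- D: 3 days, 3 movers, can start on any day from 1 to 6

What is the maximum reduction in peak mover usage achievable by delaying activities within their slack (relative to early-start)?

6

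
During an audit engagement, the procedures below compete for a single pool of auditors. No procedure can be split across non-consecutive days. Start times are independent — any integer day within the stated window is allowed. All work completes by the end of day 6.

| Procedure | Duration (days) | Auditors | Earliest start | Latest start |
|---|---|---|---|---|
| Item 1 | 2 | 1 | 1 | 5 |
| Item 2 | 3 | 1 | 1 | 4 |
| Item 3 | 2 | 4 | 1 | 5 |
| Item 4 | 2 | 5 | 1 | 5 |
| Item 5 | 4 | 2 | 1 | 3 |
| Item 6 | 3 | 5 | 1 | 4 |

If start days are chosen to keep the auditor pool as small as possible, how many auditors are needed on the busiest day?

9

Early-start (Item 1@1, Item 2@1, Item 3@1, Item 4@1, Item 5@1, Item 6@1) gives peak 18: d1:18  d2:18  d3:8  d4:2  d5:0  d6:0.
Shift Item 3→4, Item 4→5.
Schedule Item 1@1, Item 2@1, Item 3@4, Item 4@5, Item 5@1, Item 6@1: d1:9  d2:9  d3:8  d4:6  d5:9  d6:5 — peak 9.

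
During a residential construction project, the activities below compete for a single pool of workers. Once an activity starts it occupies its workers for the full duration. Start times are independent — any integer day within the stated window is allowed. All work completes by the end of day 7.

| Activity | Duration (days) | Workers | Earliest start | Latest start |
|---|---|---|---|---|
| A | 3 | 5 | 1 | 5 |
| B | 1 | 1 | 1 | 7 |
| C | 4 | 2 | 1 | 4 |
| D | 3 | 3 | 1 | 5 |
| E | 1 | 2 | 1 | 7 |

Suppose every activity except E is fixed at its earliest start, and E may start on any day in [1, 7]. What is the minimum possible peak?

11

E@1: d1:13  d2:10  d3:10  d4:2  d5:0  d6:0  d7:0 → peak 13
E@2: d1:11  d2:12  d3:10  d4:2  d5:0  d6:0  d7:0 → peak 12
E@3: d1:11  d2:10  d3:12  d4:2  d5:0  d6:0  d7:0 → peak 12
E@4: d1:11  d2:10  d3:10  d4:4  d5:0  d6:0  d7:0 → peak 11
E@5: d1:11  d2:10  d3:10  d4:2  d5:2  d6:0  d7:0 → peak 11
E@6: d1:11  d2:10  d3:10  d4:2  d5:0  d6:2  d7:0 → peak 11
E@7: d1:11  d2:10  d3:10  d4:2  d5:0  d6:0  d7:2 → peak 11
Best is E@4, peak 11.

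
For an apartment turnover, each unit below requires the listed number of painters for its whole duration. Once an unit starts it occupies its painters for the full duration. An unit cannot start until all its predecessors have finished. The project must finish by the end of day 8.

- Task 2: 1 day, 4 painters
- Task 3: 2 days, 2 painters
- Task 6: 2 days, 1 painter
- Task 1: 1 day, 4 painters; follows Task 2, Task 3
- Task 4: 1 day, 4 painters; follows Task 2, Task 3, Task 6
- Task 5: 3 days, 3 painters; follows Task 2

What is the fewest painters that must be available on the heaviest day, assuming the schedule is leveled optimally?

Early-start (Task 2@1, Task 3@1, Task 6@1, Task 1@3, Task 4@3, Task 5@2) gives peak 11: d1:7  d2:6  d3:11  d4:3  d5:0  d6:0  d7:0  d8:0.
Shift Task 3→2, Task 6→2, Task 1→4, Task 4→5, Task 5→6.
Schedule Task 2@1, Task 3@2, Task 6@2, Task 1@4, Task 4@5, Task 5@6: d1:4  d2:3  d3:3  d4:4  d5:4  d6:3  d7:3  d8:3 — peak 4.
Total painter-days = 27 over 8 days ⇒ peak ≥ ⌈27/8⌉ = 4, so 4 is optimal.

4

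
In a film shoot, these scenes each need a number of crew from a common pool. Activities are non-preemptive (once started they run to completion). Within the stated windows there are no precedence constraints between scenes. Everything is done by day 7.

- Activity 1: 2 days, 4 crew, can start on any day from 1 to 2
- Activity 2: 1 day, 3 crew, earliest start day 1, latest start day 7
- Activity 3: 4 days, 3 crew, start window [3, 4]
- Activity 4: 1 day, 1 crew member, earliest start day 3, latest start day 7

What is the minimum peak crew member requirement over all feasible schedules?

Early-start (Activity 1@1, Activity 2@1, Activity 3@3, Activity 4@3) gives peak 7: d1:7  d2:4  d3:4  d4:3  d5:3  d6:3  d7:0.
Shift Activity 2→3, Activity 3→4.
Schedule Activity 1@1, Activity 2@3, Activity 3@4, Activity 4@3: d1:4  d2:4  d3:4  d4:3  d5:3  d6:3  d7:3 — peak 4.
Total crew member-days = 24 over 7 days ⇒ peak ≥ ⌈24/7⌉ = 4, so 4 is optimal.

4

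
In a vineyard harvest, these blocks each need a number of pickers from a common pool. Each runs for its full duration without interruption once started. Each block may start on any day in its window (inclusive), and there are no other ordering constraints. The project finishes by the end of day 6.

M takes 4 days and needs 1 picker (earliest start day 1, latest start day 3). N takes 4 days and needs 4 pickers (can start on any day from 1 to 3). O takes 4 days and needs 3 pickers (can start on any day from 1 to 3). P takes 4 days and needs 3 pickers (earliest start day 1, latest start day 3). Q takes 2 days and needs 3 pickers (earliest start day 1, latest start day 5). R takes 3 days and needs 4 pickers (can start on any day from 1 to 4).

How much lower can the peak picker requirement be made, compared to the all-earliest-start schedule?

Early-start peak: d1:18  d2:18  d3:15  d4:11  d5:0  d6:0 ⇒ 18.
Leveled (M@1, N@1, O@1, P@1, Q@1, R@3): d1:14  d2:14  d3:15  d4:15  d5:4  d6:0 ⇒ 15.
Reduction 18 − 15 = 3.

3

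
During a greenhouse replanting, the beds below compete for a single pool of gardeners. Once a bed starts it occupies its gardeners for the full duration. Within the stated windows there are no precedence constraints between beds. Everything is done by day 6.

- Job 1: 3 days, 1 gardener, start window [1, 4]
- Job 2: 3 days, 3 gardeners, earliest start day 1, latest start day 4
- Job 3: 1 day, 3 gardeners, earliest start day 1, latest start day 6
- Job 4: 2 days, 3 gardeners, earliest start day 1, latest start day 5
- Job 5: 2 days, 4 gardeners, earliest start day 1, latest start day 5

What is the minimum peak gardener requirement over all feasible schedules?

6

Early-start (Job 1@1, Job 2@1, Job 3@1, Job 4@1, Job 5@1) gives peak 14: d1:14  d2:11  d3:4  d4:0  d5:0  d6:0.
Shift Job 2→3, Job 3→4, Job 4→5.
Schedule Job 1@1, Job 2@3, Job 3@4, Job 4@5, Job 5@1: d1:5  d2:5  d3:4  d4:6  d5:6  d6:3 — peak 6.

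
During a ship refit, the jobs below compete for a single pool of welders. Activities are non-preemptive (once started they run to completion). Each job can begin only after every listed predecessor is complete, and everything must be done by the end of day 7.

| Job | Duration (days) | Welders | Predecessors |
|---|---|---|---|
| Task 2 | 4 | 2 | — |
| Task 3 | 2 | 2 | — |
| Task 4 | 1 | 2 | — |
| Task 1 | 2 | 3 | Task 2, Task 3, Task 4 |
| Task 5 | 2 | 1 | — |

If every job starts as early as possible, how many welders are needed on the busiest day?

Early-start schedule: Task 2@1, Task 3@1, Task 4@1, Task 1@5, Task 5@1.
Load per day: day 1: 7, day 2: 5, day 3: 2, day 4: 2, day 5: 3, day 6: 3, day 7: 0.
Peak is 7.

7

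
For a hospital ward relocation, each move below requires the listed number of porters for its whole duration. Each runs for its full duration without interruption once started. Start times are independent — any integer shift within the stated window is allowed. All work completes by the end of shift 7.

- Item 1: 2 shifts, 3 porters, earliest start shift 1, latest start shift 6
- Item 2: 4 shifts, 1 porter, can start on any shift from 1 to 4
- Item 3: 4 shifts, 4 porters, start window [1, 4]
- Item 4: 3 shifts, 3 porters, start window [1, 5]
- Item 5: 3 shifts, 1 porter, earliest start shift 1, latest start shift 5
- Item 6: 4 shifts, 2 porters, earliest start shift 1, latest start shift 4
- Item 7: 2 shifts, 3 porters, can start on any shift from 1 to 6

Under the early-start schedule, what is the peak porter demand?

17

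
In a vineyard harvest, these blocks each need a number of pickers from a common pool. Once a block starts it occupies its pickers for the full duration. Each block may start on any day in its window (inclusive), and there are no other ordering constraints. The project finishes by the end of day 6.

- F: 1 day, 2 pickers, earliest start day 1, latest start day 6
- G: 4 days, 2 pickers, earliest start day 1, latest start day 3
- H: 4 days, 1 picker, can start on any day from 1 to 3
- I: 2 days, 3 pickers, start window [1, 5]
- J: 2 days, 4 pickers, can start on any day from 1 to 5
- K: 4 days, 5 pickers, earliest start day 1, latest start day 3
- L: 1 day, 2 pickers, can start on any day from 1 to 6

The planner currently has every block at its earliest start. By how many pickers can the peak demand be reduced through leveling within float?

10

Early-start peak: d1:19  d2:15  d3:8  d4:8  d5:0  d6:0 ⇒ 19.
Leveled (F@1, G@1, H@1, I@1, J@5, K@3, L@2): d1:8  d2:8  d3:8  d4:8  d5:9  d6:9 ⇒ 9.
Reduction 19 − 9 = 10.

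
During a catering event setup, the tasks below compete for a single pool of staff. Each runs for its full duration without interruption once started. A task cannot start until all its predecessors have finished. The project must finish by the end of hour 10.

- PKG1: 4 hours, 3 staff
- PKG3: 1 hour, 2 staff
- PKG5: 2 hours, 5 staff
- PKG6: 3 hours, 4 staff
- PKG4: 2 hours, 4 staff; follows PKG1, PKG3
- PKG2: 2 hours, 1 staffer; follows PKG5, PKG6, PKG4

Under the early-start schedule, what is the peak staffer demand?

Early-start schedule: PKG1@1, PKG3@1, PKG5@1, PKG6@1, PKG4@5, PKG2@7.
Load per hour: hour 1: 14, hour 2: 12, hour 3: 7, hour 4: 3, hour 5: 4, hour 6: 4, hour 7: 1, hour 8: 1, hour 9: 0, hour 10: 0.
Peak is 14.

14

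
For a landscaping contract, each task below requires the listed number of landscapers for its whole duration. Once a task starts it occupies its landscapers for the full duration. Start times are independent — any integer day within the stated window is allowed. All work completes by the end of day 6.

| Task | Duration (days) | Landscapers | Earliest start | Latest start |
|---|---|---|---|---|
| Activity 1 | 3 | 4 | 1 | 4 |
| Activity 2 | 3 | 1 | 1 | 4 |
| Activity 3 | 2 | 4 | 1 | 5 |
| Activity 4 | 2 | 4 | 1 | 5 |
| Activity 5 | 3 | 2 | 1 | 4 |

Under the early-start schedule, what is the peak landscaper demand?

Early-start schedule: Activity 1@1, Activity 2@1, Activity 3@1, Activity 4@1, Activity 5@1.
Load per day: day 1: 15, day 2: 15, day 3: 7, day 4: 0, day 5: 0, day 6: 0.
Peak is 15.

15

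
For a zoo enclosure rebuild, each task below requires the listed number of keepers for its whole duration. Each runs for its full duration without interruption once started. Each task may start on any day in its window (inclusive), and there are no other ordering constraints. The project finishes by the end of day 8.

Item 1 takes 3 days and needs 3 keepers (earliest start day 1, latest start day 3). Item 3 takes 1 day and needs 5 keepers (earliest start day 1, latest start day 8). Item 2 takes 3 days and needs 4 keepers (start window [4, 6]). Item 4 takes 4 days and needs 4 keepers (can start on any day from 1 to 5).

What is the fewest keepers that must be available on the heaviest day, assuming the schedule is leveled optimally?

Early-start (Item 1@1, Item 3@1, Item 2@4, Item 4@1) gives peak 12: d1:12  d2:7  d3:7  d4:8  d5:4  d6:4  d7:0  d8:0.
Shift Item 3→5, Item 2→6.
Schedule Item 1@1, Item 3@5, Item 2@6, Item 4@1: d1:7  d2:7  d3:7  d4:4  d5:5  d6:4  d7:4  d8:4 — peak 7.

7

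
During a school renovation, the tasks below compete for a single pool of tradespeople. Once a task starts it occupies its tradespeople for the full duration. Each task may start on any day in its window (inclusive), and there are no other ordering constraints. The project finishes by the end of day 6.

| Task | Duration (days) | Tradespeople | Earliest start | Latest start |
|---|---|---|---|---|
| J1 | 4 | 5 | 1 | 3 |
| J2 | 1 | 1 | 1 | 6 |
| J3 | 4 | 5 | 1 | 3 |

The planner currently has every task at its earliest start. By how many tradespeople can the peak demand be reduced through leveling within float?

Early-start peak: d1:11  d2:10  d3:10  d4:10  d5:0  d6:0 ⇒ 11.
Leveled (J1@1, J2@1, J3@2): d1:6  d2:10  d3:10  d4:10  d5:5  d6:0 ⇒ 10.
Reduction 11 − 10 = 1.

1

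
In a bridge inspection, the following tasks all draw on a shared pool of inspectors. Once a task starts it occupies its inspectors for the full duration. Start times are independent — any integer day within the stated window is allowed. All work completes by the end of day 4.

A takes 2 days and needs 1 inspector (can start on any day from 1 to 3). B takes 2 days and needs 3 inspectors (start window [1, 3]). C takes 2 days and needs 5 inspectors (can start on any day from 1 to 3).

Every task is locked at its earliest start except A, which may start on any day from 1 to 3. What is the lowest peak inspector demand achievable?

A@1: d1:9  d2:9  d3:0  d4:0 → peak 9
A@2: d1:8  d2:9  d3:1  d4:0 → peak 9
A@3: d1:8  d2:8  d3:1  d4:1 → peak 8
Best is A@3, peak 8.

8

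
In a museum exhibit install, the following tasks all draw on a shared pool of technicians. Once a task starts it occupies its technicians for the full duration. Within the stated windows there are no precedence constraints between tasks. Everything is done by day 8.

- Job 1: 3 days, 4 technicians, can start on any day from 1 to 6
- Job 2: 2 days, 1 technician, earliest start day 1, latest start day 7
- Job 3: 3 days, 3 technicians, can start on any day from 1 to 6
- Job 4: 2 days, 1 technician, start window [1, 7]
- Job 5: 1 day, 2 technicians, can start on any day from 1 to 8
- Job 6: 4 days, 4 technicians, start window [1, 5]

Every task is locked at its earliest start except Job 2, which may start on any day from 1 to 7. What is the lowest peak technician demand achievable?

14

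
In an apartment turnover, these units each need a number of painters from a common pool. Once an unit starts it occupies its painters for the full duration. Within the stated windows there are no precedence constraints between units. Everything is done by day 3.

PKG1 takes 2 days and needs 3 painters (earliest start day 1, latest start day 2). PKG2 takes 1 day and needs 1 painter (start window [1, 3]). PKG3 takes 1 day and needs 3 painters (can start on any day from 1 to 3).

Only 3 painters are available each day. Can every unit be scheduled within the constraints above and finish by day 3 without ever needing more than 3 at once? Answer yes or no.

no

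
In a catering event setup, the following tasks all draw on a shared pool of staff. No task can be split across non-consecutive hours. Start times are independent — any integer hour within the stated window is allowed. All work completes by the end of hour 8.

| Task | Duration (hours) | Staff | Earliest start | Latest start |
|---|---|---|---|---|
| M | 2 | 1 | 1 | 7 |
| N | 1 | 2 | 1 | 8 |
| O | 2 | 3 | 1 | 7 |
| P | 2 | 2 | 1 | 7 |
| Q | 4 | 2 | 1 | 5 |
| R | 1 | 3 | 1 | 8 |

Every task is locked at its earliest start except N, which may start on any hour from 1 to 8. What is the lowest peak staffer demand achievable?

N@1: h1:13  h2:8  h3:2  h4:2  h5:0  h6:0  h7:0  h8:0 → peak 13
N@2: h1:11  h2:10  h3:2  h4:2  h5:0  h6:0  h7:0  h8:0 → peak 11
N@3: h1:11  h2:8  h3:4  h4:2  h5:0  h6:0  h7:0  h8:0 → peak 11
N@4: h1:11  h2:8  h3:2  h4:4  h5:0  h6:0  h7:0  h8:0 → peak 11
N@5: h1:11  h2:8  h3:2  h4:2  h5:2  h6:0  h7:0  h8:0 → peak 11
N@6: h1:11  h2:8  h3:2  h4:2  h5:0  h6:2  h7:0  h8:0 → peak 11
N@7: h1:11  h2:8  h3:2  h4:2  h5:0  h6:0  h7:2  h8:0 → peak 11
N@8: h1:11  h2:8  h3:2  h4:2  h5:0  h6:0  h7:0  h8:2 → peak 11
Best is N@2, peak 11.

11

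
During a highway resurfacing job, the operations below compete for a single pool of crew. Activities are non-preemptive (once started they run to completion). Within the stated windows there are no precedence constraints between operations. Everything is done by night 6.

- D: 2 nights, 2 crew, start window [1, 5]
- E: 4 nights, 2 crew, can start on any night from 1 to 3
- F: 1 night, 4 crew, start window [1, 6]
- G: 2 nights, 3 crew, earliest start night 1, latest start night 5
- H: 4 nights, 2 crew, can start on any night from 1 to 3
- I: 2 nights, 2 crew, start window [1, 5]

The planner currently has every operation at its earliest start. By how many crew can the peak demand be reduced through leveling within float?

Early-start peak: n1:15  n2:11  n3:4  n4:4  n5:0  n6:0 ⇒ 15.
Leveled (D@1, E@1, F@5, G@1, H@3, I@3): n1:7  n2:7  n3:6  n4:6  n5:6  n6:2 ⇒ 7.
Reduction 15 − 7 = 8.

8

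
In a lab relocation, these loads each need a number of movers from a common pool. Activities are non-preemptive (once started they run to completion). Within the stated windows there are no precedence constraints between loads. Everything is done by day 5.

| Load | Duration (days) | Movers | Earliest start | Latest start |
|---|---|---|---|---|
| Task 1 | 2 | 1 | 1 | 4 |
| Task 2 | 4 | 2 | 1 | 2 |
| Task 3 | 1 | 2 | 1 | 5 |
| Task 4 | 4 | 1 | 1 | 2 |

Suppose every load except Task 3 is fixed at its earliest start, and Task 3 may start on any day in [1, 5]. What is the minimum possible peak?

4

Task 3@1: d1:6  d2:4  d3:3  d4:3  d5:0 → peak 6
Task 3@2: d1:4  d2:6  d3:3  d4:3  d5:0 → peak 6
Task 3@3: d1:4  d2:4  d3:5  d4:3  d5:0 → peak 5
Task 3@4: d1:4  d2:4  d3:3  d4:5  d5:0 → peak 5
Task 3@5: d1:4  d2:4  d3:3  d4:3  d5:2 → peak 4
Best is Task 3@5, peak 4.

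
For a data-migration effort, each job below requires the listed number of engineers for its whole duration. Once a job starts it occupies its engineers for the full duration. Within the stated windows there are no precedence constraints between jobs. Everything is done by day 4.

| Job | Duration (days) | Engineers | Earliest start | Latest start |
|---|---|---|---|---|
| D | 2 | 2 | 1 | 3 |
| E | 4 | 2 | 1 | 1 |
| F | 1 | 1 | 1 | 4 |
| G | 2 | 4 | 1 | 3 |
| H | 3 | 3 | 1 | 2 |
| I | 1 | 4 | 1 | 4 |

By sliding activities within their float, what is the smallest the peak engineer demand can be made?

Early-start (D@1, E@1, F@1, G@1, H@1, I@1) gives peak 16: d1:16  d2:11  d3:5  d4:2.
Shift G→3, H→2.
Schedule D@1, E@1, F@1, G@3, H@2, I@1: d1:9  d2:7  d3:9  d4:9 — peak 9.
Total engineer-days = 34 over 4 days ⇒ peak ≥ ⌈34/4⌉ = 9, so 9 is optimal.

9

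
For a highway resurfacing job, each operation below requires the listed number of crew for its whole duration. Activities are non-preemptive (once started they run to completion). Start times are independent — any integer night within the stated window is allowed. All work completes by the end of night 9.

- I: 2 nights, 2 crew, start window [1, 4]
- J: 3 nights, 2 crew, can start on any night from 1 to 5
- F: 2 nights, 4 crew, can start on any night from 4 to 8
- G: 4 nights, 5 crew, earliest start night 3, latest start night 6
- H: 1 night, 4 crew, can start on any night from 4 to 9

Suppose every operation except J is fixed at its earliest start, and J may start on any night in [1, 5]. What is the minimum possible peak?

13

J@1: n1:4  n2:4  n3:7  n4:13  n5:9  n6:5  n7:0  n8:0  n9:0 → peak 13
J@2: n1:2  n2:4  n3:7  n4:15  n5:9  n6:5  n7:0  n8:0  n9:0 → peak 15
J@3: n1:2  n2:2  n3:7  n4:15  n5:11  n6:5  n7:0  n8:0  n9:0 → peak 15
J@4: n1:2  n2:2  n3:5  n4:15  n5:11  n6:7  n7:0  n8:0  n9:0 → peak 15
J@5: n1:2  n2:2  n3:5  n4:13  n5:11  n6:7  n7:2  n8:0  n9:0 → peak 13
Best is J@1, peak 13.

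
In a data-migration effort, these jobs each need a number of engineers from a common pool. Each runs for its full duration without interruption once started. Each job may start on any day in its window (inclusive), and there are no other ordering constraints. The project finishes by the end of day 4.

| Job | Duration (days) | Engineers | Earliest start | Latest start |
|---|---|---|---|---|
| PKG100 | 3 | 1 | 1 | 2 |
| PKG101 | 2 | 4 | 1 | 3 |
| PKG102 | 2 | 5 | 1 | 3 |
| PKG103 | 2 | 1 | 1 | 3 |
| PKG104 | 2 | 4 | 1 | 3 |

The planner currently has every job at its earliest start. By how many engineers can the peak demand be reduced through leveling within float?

6

Early-start peak: d1:15  d2:15  d3:1  d4:0 ⇒ 15.
Leveled (PKG100@1, PKG101@1, PKG102@3, PKG103@3, PKG104@1): d1:9  d2:9  d3:7  d4:6 ⇒ 9.
Reduction 15 − 9 = 6.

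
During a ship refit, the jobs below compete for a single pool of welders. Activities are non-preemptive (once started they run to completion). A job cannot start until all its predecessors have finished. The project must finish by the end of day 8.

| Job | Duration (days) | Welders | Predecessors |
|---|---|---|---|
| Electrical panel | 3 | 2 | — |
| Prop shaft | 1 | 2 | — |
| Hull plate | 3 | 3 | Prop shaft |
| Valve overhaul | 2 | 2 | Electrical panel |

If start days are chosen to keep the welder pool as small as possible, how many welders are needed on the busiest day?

Early-start (Electrical panel@1, Prop shaft@1, Hull plate@2, Valve overhaul@4) gives peak 5: d1:4  d2:5  d3:5  d4:5  d5:2  d6:0  d7:0  d8:0.
Shift Hull plate→4, Valve overhaul→7.
Schedule Electrical panel@1, Prop shaft@1, Hull plate@4, Valve overhaul@7: d1:4  d2:2  d3:2  d4:3  d5:3  d6:3  d7:2  d8:2 — peak 4.

4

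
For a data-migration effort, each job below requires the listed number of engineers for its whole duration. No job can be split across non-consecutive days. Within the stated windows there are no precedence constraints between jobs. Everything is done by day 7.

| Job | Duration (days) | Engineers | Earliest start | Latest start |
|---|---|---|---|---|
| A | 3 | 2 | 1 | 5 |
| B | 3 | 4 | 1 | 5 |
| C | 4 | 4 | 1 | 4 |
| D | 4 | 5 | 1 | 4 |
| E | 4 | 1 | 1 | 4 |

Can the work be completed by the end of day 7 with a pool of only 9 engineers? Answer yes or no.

The minimum achievable peak is 10; 9 < 10, so no feasible schedule stays within the cap.

no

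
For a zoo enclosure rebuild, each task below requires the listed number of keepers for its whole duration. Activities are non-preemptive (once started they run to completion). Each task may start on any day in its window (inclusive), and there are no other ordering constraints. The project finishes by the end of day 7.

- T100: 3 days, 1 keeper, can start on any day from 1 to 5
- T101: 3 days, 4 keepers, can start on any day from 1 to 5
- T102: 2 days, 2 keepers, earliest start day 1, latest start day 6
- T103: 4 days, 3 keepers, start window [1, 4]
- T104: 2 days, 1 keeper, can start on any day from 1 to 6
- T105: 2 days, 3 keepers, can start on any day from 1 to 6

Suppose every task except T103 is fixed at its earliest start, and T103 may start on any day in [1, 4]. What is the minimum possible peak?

T103@1: d1:14  d2:14  d3:8  d4:3  d5:0  d6:0  d7:0 → peak 14
T103@2: d1:11  d2:14  d3:8  d4:3  d5:3  d6:0  d7:0 → peak 14
T103@3: d1:11  d2:11  d3:8  d4:3  d5:3  d6:3  d7:0 → peak 11
T103@4: d1:11  d2:11  d3:5  d4:3  d5:3  d6:3  d7:3 → peak 11
Best is T103@3, peak 11.

11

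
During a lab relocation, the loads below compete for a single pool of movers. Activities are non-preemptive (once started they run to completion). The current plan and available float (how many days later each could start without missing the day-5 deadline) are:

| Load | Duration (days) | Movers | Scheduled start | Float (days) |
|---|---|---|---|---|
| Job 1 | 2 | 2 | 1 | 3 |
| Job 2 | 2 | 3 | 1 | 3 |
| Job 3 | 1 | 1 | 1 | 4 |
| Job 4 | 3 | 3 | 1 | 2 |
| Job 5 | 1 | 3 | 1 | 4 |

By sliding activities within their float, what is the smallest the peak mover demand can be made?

6

Early-start (Job 1@1, Job 2@1, Job 3@1, Job 4@1, Job 5@1) gives peak 12: d1:12  d2:8  d3:3  d4:0  d5:0.
Shift Job 4→3, Job 5→3.
Schedule Job 1@1, Job 2@1, Job 3@1, Job 4@3, Job 5@3: d1:6  d2:5  d3:6  d4:3  d5:3 — peak 6.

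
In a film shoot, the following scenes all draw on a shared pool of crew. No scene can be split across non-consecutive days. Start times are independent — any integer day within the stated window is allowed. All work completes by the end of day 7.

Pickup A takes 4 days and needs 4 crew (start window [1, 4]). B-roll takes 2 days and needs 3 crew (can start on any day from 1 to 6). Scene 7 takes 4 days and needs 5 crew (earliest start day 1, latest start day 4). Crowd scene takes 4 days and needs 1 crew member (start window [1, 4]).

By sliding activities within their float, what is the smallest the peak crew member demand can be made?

Early-start (Pickup A@1, B-roll@1, Scene 7@1, Crowd scene@1) gives peak 13: d1:13  d2:13  d3:10  d4:10  d5:0  d6:0  d7:0.
Shift Scene 7→3.
Schedule Pickup A@1, B-roll@1, Scene 7@3, Crowd scene@1: d1:8  d2:8  d3:10  d4:10  d5:5  d6:5  d7:0 — peak 10.

10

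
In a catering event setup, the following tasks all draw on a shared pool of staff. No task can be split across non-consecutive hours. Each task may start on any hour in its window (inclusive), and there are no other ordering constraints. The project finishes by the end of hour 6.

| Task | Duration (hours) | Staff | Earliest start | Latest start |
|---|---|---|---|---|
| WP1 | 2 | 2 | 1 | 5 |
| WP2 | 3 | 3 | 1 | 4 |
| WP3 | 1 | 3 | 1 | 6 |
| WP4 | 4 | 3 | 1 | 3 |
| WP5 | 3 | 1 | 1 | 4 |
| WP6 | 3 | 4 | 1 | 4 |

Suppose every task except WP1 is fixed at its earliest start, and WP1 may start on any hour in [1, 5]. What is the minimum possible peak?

14

WP1@1: h1:16  h2:13  h3:11  h4:3  h5:0  h6:0 → peak 16
WP1@2: h1:14  h2:13  h3:13  h4:3  h5:0  h6:0 → peak 14
WP1@3: h1:14  h2:11  h3:13  h4:5  h5:0  h6:0 → peak 14
WP1@4: h1:14  h2:11  h3:11  h4:5  h5:2  h6:0 → peak 14
WP1@5: h1:14  h2:11  h3:11  h4:3  h5:2  h6:2 → peak 14
Best is WP1@2, peak 14.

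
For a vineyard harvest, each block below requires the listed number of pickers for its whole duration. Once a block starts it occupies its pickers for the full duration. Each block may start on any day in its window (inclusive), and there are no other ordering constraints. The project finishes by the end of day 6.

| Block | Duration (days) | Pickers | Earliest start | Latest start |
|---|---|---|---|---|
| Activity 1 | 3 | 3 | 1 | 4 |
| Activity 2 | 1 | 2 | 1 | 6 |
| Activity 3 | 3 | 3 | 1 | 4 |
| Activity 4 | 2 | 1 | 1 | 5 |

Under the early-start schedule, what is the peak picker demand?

Early-start schedule: Activity 1@1, Activity 2@1, Activity 3@1, Activity 4@1.
Load per day: day 1: 9, day 2: 7, day 3: 6, day 4: 0, day 5: 0, day 6: 0.
Peak is 9.

9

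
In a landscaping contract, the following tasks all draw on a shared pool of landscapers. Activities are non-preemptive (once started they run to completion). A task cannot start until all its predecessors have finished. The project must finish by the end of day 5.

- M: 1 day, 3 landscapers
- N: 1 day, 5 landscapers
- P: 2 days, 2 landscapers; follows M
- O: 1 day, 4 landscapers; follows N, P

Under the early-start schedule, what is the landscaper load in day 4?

4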